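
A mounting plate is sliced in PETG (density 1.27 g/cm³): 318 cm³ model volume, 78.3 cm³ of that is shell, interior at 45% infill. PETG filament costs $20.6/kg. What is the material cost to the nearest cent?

$4.87

Volume inside the shell = 318 − 78.3 = 239.7 cm³.
Infill deposited = 0.45 × 239.7 = 107.865 cm³.
Deposited volume = 78.3 + 107.865 = 186.165 cm³.
Mass = 186.165 × 1.27, so 236.42955 g.
Cost = 236.42955 g / 1000 × $20.6/kg = $4.87.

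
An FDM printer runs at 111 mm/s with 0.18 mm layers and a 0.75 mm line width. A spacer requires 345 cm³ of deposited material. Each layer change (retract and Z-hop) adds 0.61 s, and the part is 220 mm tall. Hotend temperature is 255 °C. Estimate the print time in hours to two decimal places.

Line area: 0.18 × 0.75 → 0.135 mm².
Toolpath length = 345 cm³ / 0.135 mm² = 345000 / 0.135 = 2555555.6 mm.
Time extruding = 2555555.6 / 111 = 23023 s.
Number of layers: 220 / 0.18 → 1223 (rounded up).
Z-hop total: 1223 × 0.61 → 746.03 s.
Total = 23023 + 746.03 = 23769.03 s = 6.60 hours.

6.60 hours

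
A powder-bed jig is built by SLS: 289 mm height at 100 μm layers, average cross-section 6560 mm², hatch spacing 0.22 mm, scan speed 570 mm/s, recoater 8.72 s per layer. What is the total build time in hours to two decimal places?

Number of layers: 289 / 0.1 → 2890 (rounded up).
Scan path per layer: 6560 / 0.22 → 29818.2 mm.
Scan time per layer = 29818.2 / 570 = 52.3126 s.
Layer cycle: 52.3126 + 8.72 → 61.0326 s.
Build time = 2890 × 61.0326 = 176384.214 s = 49.00 hours.

49.00 hours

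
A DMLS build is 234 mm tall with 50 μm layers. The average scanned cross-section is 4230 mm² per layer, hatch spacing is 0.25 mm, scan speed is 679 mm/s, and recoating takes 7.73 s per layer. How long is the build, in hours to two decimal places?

42.44 hours

Layer count = ceil(234 / 0.05) = 4680.
Scan path per layer = 4230 / 0.25, so 16920 mm.
Per-layer scan time = 16920 / 679, so 24.919 s.
Layer cycle = 24.919 + 7.73, so 32.649 s.
4680 layers × 32.649 s/layer = 152797.32 s, i.e. 42.44 hours.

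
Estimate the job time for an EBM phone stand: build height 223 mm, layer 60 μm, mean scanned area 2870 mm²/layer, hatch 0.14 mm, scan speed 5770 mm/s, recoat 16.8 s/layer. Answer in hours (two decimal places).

21.01 hours

Number of layers: 223 / 0.06 → 3717 (rounded up).
Scan path per layer = 2870 / 0.14, so 20500 mm.
Scan time per layer = 20500 / 5770, so 3.5529 s.
Layer cycle: 3.5529 + 16.8 → 20.3529 s.
3717 layers × 20.3529 s/layer = 75651.7293 s, i.e. 21.01 hours.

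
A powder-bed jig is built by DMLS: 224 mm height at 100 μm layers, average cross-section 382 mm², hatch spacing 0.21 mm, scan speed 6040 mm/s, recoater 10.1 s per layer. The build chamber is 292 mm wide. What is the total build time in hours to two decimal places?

6.47 hours

Number of layers: 224 / 0.1 → 2240 (rounded up).
Per-layer scan distance: 382 / 0.21 → 1819 mm.
Scan time per layer = 1819 / 6040, so 0.3012 s.
Per-layer time: 0.3012 + 10.1 → 10.4012 s.
2240 layers × 10.4012 s/layer = 23298.688 s, i.e. 6.47 hours.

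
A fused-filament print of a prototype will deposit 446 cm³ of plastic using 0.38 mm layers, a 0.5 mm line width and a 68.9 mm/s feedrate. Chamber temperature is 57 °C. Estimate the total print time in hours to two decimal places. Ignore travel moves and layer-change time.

9.46 hours

Line area = 0.38 × 0.5, so 0.19 mm².
Total extruded path = 446000/0.19 = 2347368.4 mm.
Print-move time = 2347368.4 / 68.9 = 34069.2 s.
That's 34069.2 s → 9.46 hours.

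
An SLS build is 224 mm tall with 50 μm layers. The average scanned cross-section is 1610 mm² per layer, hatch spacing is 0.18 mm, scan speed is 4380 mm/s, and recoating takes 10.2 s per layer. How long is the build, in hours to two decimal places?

15.23 hours

Layers = ⌈224/0.05⌉ = 4480.
Hatch length per layer: 1610 / 0.18 → 8944.4 mm.
Laser time per layer = 8944.4 / 4380, so 2.0421 s.
Time per layer: 2.0421 + 10.2 → 12.2421 s.
Build time = 4480 × 12.2421 = 54844.608 s = 15.23 hours.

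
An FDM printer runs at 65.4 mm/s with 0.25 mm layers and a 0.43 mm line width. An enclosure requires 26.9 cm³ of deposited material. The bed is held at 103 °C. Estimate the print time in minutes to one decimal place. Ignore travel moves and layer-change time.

63.8 minutes

Bead cross-section = 0.25 × 0.43 = 0.1075 mm².
Total extruded path = 26900/0.1075 = 250232.6 mm.
Print-move time = 250232.6 / 65.4 = 3826.2 s.
Converting: 3826.2 s = 63.8 minutes.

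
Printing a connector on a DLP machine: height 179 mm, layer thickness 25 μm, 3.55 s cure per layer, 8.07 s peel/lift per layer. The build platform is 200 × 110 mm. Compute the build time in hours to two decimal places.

Layers = ⌈179/0.025⌉ = 7160.
Per-layer time = 3.55 + 8.07 = 11.62 s.
Build time: 7160 × 11.62 s = 83199.2 s, i.e. 23.11 hours.

23.11 hours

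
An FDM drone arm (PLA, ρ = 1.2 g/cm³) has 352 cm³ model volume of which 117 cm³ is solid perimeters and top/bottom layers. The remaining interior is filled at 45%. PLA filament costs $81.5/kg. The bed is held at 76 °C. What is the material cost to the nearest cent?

$21.78

Infill region: 352 − 117 → 235 cm³.
Infill volume = 0.45 × 235 = 105.75 cm³.
Total printed volume: 117 + 105.75 → 222.75 cm³.
Mass = 222.75 × 1.2, so 267.3 g.
Cost = 267.3 g / 1000 × $81.5/kg = $21.78.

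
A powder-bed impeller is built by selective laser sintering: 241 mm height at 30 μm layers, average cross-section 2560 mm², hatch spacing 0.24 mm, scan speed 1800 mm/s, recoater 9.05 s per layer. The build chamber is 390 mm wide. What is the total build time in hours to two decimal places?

Number of layers: 241 / 0.03 → 8034 (rounded up).
Scan path per layer = 2560 / 0.24 = 10666.7 mm.
Laser time per layer = 10666.7 / 1800, so 5.9259 s.
Time per layer: 5.9259 + 9.05 → 14.9759 s.
Build time = 8034 × 14.9759 = 120316.3806 s = 33.42 hours.

33.42 hours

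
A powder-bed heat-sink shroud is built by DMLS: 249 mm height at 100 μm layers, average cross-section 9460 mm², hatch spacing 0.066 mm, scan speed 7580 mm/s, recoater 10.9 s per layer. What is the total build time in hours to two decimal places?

Number of layers: 249 / 0.1 → 2490 (rounded up).
Scan path per layer = 9460 / 0.066 = 143333.3 mm.
Laser time per layer = 143333.3 / 7580, so 18.9094 s.
Per-layer time: 18.9094 + 10.9 → 29.8094 s.
2490 layers × 29.8094 s/layer = 74225.406 s, i.e. 20.62 hours.

20.62 hours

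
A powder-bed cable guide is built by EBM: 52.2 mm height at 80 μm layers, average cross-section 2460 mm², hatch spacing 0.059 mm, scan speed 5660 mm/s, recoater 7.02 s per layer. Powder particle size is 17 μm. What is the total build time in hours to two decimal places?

Layer count = ceil(52.2 / 0.08) = 653.
Scan path per layer = 2460 / 0.059, so 41694.9 mm.
Scan time per layer: 41694.9 / 5660 → 7.3666 s.
Layer cycle: 7.3666 + 7.02 → 14.3866 s.
653 layers × 14.3866 s/layer = 9394.4498 s, i.e. 2.61 hours.

2.61 hours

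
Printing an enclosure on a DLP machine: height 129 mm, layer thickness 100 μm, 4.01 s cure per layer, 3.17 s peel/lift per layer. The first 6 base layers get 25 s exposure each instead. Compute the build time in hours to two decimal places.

2.61 hours

Number of layers: 129 / 0.1 → 1290 (rounded up).
Bottom layers: 6 × (25 + 3.17) → 169.02 s.
Normal layers: 1284 × (4.01 + 3.17) → 9219.12 s.
Sum: 169.02 + 9219.12 = 9388.14 s → 2.61 hours.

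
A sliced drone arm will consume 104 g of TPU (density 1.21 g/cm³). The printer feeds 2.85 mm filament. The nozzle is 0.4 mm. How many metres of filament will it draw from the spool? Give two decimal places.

13.47 m

Extruded volume: 104/1.21 = 85.9504 cm³ (85950.4 mm³).
Cross-section of 2.85 mm filament: π·(2.85/2)² = 6.3794 mm².
L = V/A = 85950.4/6.3794 = 13473.12 mm → 13.47 m.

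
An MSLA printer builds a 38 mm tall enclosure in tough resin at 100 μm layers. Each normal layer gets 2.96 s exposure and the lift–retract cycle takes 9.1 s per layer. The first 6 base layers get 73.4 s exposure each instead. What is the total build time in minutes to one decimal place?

83.4 minutes

Layers = ⌈38/0.1⌉ = 380.
Burn-in layers = 6 × (73.4 + 9.1), so 495 s.
Remaining layers = 374 × (2.96 + 9.1) = 4510.44 s.
Sum: 495 + 4510.44 = 5005.44 s → 83.4 minutes.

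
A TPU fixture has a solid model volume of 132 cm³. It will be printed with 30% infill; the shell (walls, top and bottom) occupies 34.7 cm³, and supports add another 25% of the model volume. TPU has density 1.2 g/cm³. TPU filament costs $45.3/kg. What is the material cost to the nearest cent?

$5.27

Interior volume = 132 − 34.7 = 97.3 cm³.
Infill deposited = 0.30 × 97.3 = 29.19 cm³.
Support: 0.25 × 132 → 33 cm³.
Deposited volume: 34.7 + 29.19 + 33 → 96.89 cm³.
Mass: 96.89 × 1.2 → 116.268 g.
At $45.3/kg: 116.268/1000 × 45.3 = $5.27.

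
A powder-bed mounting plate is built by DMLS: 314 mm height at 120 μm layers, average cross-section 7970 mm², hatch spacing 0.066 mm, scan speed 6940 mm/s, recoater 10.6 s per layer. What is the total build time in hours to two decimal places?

20.35 hours

Number of layers: 314 / 0.12 → 2617 (rounded up).
Scan path per layer = 7970 / 0.066 = 120757.6 mm.
Scan time per layer = 120757.6 / 6940 = 17.4002 s.
Time per layer: 17.4002 + 10.6 → 28.0002 s.
Total: 2617 × 28.0002 s = 73276.5234 s → 20.35 hours.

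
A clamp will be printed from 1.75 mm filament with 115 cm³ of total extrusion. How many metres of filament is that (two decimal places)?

Cross-section of 1.75 mm filament: π·(1.75/2)² = 2.4053 mm².
L = 115000 mm³ / 2.4053 mm² = 47811.08 mm, i.e. 47.81 m.

47.81 m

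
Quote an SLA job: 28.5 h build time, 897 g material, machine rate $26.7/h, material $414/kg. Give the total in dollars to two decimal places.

$1132.31

Machine-time cost = 26.7 × 28.5 = $760.95.
Material cost = 414 × 897/1000, so $371.358.
Total = 760.95 + 371.358 = 1132.308 ≈ $1132.31.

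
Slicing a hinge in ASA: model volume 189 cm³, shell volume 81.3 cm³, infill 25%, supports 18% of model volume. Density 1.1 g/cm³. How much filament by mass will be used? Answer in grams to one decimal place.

Volume inside the shell = 189 − 81.3 = 107.7 cm³.
Infill volume = 0.25 × 107.7, so 26.925 cm³.
Support: 0.18 × 189 → 34.02 cm³.
Deposited volume = 81.3 + 26.925 + 34.02, so 142.245 cm³.
Mass: 142.245 × 1.1 → 156.4695 g.

156.5 g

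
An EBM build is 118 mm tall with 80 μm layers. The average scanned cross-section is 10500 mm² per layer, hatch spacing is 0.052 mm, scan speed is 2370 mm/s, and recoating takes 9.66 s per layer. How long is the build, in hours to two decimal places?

Layer count = ceil(118 / 0.08) = 1475.
Scan path per layer = 10500 / 0.052, so 201923.1 mm.
Scan time per layer: 201923.1 / 2370 → 85.1996 s.
Time per layer: 85.1996 + 9.66 → 94.8596 s.
Build time = 1475 × 94.8596 = 139917.91 s = 38.87 hours.

38.87 hours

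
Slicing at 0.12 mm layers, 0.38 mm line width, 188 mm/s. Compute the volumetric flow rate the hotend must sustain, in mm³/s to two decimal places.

8.57

Extrusion cross-section = 0.12 × 0.38, so 0.0456 mm².
Q = v·A = 188 × 0.0456 = 8.57 mm³/s.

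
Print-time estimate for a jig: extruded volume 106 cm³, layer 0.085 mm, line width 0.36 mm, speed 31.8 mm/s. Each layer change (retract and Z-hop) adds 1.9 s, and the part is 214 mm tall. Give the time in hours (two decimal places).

31.59 hours

Extrusion cross-section = 0.085 × 0.36, so 0.0306 mm².
Total extruded path = 106000/0.0306 = 3464052.3 mm.
Print-move time: 3464052.3 / 31.8 → 108932.5 s.
Layers = ⌈214/0.085⌉ = 2518.
Z-hop total = 2518 × 1.9 = 4784.2 s.
Total = 108932.5 + 4784.2 = 113716.7 s = 31.59 hours.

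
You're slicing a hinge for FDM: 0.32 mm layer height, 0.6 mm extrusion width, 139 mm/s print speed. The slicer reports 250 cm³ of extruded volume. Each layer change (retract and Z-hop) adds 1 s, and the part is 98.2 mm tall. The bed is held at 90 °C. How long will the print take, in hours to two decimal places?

2.69 hours

Extrusion cross-section = 0.32 × 0.6, so 0.192 mm².
Path length: 250000 mm³ / 0.192 mm² → 1302083.3 mm.
Print-move time = 1302083.3 / 139 = 9367.5 s.
Number of layers: 98.2 / 0.32 → 307 (rounded up).
Z-hop total = 307 × 1, so 307 s.
Total = 9367.5 + 307 = 9674.5 s = 2.69 hours.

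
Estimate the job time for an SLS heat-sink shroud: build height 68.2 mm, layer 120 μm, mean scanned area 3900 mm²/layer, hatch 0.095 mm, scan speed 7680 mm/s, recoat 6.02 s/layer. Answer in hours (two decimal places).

1.80 hours

Number of layers: 68.2 / 0.12 → 569 (rounded up).
Hatch length per layer: 3900 / 0.095 → 41052.6 mm.
Scan time per layer = 41052.6 / 7680, so 5.3454 s.
Layer cycle: 5.3454 + 6.02 → 11.3654 s.
569 layers × 11.3654 s/layer = 6466.9126 s, i.e. 1.80 hours.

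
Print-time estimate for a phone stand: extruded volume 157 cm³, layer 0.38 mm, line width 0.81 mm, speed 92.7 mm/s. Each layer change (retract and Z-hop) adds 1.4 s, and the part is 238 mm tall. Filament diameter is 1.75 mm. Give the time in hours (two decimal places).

Bead cross-section = 0.38 × 0.81, so 0.3078 mm².
Path length: 157000 mm³ / 0.3078 mm² → 510071.5 mm.
Time extruding = 510071.5 / 92.7, so 5502.4 s.
Layers = ⌈238/0.38⌉ = 627.
Layer-change overhead = 627 × 1.4 = 877.8 s.
Altogether 5502.4 + 877.8 = 6380.2 s, i.e. 1.77 hours.

1.77 hours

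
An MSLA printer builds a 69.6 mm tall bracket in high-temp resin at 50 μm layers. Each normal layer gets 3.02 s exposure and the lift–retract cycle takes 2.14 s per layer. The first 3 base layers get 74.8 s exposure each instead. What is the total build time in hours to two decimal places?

Number of layers: 69.6 / 0.05 → 1392 (rounded up).
Burn-in layers: 3 × (74.8 + 2.14) → 230.82 s.
Normal layers: 1389 × (3.02 + 2.14) → 7167.24 s.
Total = 230.82 + 7167.24 = 7398.06 s = 2.06 hours.

2.06 hours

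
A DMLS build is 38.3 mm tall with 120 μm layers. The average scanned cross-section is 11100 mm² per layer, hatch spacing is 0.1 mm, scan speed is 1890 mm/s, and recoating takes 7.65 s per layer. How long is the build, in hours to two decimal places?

Layer count = ceil(38.3 / 0.12) = 320.
Hatch length per layer = 11100 / 0.1 = 111000 mm.
Per-layer scan time: 111000 / 1890 → 58.7302 s.
Layer cycle = 58.7302 + 7.65 = 66.3802 s.
320 layers × 66.3802 s/layer = 21241.664 s, i.e. 5.90 hours.

5.90 hours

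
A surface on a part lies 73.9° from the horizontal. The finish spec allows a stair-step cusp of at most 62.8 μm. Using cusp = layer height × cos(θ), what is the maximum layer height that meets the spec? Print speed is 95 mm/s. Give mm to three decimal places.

0.226 mm

Layer height = cusp / cos(73.9°) = 0.0628 / 0.2773 = 0.226 mm.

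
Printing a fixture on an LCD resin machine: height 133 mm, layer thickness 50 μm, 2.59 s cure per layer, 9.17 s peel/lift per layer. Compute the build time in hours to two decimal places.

Layer count = ceil(133 / 0.05) = 2660.
Cycle time = 2.59 + 9.17, so 11.76 s.
Total = 2660 × 11.76 = 31281.6 s = 8.69 hours.

8.69 hours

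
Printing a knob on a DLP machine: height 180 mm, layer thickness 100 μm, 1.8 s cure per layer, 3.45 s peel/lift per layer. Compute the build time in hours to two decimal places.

Layers = ⌈180/0.1⌉ = 1800.
Each layer takes = 1.8 + 3.45, so 5.25 s.
Total = 1800 × 5.25 = 9450 s = 2.63 hours.

2.63 hours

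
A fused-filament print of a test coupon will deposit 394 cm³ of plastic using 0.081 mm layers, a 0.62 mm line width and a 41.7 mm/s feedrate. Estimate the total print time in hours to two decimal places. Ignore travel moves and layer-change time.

52.26 hours

Line area: 0.081 × 0.62 → 0.05022 mm².
Path length: 394000 mm³ / 0.05022 mm² → 7845479.9 mm.
Extrusion time: 7845479.9 / 41.7 → 188141 s.
That's 188141 s → 52.26 hours.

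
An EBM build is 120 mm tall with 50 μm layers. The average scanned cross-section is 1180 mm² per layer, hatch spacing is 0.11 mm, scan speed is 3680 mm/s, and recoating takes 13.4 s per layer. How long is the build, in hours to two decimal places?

Layers = ⌈120/0.05⌉ = 2400.
Hatch length per layer = 1180 / 0.11 = 10727.3 mm.
Per-layer scan time: 10727.3 / 3680 → 2.915 s.
Layer cycle: 2.915 + 13.4 → 16.315 s.
2400 layers × 16.315 s/layer = 39156 s, i.e. 10.88 hours.

10.88 hours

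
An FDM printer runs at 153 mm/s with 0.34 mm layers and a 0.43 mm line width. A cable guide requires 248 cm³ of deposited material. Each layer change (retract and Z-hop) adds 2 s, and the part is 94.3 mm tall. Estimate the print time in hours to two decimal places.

3.23 hours

Bead cross-section: 0.34 × 0.43 → 0.1462 mm².
Toolpath length = 248 cm³ / 0.1462 mm² = 248000 / 0.1462 = 1696306.4 mm.
Time extruding = 1696306.4 / 153 = 11087 s.
Layers = ⌈94.3/0.34⌉ = 278.
Z-hop total: 278 × 2 → 556 s.
Altogether 11087 + 556 = 11643 s, i.e. 3.23 hours.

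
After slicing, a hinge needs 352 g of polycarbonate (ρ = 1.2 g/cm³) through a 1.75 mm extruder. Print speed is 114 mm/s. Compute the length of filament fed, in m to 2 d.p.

121.95 m

Volume = 352 g / 1.2 g·cm⁻³ = 293.3333 cm³ = 293333.3 mm³.
Cross-section of 1.75 mm filament: π·(1.75/2)² = 2.4053 mm².
L = V/A = 293333.3/2.4053 = 121952.9 mm → 121.95 m.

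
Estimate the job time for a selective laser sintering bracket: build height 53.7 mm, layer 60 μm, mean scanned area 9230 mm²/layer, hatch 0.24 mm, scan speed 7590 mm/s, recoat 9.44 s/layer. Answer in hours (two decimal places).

3.61 hours

Number of layers: 53.7 / 0.06 → 895 (rounded up).
Per-layer scan distance = 9230 / 0.24 = 38458.3 mm.
Scan time per layer = 38458.3 / 7590, so 5.067 s.
Per-layer time = 5.067 + 9.44, so 14.507 s.
Total: 895 × 14.507 s = 12983.765 s → 3.61 hours.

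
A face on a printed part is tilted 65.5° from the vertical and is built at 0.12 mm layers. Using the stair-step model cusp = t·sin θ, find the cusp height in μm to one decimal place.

sin(65.5°) = 0.9100, so cusp = 0.12 × 0.9100 = 0.1092 mm → 109.2 μm.

109.2 μm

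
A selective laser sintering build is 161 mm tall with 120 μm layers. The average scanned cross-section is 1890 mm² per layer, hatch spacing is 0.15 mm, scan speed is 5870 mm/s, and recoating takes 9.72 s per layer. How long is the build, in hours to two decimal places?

Layers = ⌈161/0.12⌉ = 1342.
Per-layer scan distance = 1890 / 0.15, so 12600 mm.
Scan time per layer = 12600 / 5870, so 2.1465 s.
Time per layer = 2.1465 + 9.72, so 11.8665 s.
Total: 1342 × 11.8665 s = 15924.843 s → 4.42 hours.

4.42 hours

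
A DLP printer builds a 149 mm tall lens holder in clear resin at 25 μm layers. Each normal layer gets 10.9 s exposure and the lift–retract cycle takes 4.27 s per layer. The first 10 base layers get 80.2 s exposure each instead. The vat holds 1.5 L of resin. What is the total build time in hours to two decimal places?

25.31 hours

Number of layers: 149 / 0.025 → 5960 (rounded up).
Bottom layers = 10 × (80.2 + 4.27), so 844.7 s.
Regular layers: 5950 × (10.9 + 4.27) → 90261.5 s.
Total = 844.7 + 90261.5 = 91106.2 s = 25.31 hours.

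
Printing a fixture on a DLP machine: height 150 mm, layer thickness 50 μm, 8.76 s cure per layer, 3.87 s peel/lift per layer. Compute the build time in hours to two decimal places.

10.53 hours

Layer count = ceil(150 / 0.05) = 3000.
Cycle time: 8.76 + 3.87 → 12.63 s.
Build time: 3000 × 12.63 s = 37890 s, i.e. 10.53 hours.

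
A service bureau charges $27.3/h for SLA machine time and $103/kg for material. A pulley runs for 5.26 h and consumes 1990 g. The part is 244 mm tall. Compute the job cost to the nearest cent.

$348.57

Machine cost = 27.3 × 5.26 = $143.598.
Material cost = 103 × 1990/1000 = $204.97.
Job cost: 143.598 + 204.97 = 348.568 ≈ $348.57.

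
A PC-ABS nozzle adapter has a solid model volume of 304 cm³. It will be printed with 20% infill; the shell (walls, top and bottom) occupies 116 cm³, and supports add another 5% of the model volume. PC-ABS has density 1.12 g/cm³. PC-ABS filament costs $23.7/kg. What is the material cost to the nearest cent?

$4.48

Interior volume = 304 − 116, so 188 cm³.
Infill volume = 0.20 × 188, so 37.6 cm³.
Support = 0.05 × 304 = 15.2 cm³.
Total printed volume: 116 + 37.6 + 15.2 → 168.8 cm³.
Mass: 168.8 × 1.12 → 189.056 g.
At $23.7/kg: 189.056/1000 × 23.7 = $4.48.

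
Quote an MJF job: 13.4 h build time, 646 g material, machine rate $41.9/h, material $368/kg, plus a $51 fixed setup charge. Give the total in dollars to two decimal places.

Machine-time cost: 41.9 × 13.4 → $561.46.
Material charge = 368 × 646/1000, so $237.728.
Total = 561.46 + 237.728 + 51 = 850.188 ≈ $850.19.

$850.19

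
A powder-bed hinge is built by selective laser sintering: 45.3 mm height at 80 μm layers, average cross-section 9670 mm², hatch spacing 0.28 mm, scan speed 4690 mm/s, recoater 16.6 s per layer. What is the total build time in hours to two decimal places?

3.77 hours

Number of layers: 45.3 / 0.08 → 567 (rounded up).
Per-layer scan distance = 9670 / 0.28, so 34535.7 mm.
Per-layer scan time = 34535.7 / 4690, so 7.3637 s.
Layer cycle: 7.3637 + 16.6 → 23.9637 s.
Build time = 567 × 23.9637 = 13587.4179 s = 3.77 hours.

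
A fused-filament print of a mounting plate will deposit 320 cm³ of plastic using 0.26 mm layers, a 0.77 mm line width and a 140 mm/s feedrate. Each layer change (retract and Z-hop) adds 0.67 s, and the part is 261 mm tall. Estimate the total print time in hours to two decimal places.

Extrusion cross-section = 0.26 × 0.77, so 0.2002 mm².
Toolpath length = 320 cm³ / 0.2002 mm² = 320000 / 0.2002 = 1598401.6 mm.
Print-move time = 1598401.6 / 140, so 11417.2 s.
Layers = ⌈261/0.26⌉ = 1004.
Layer-change overhead = 1004 × 0.67 = 672.68 s.
Total = 11417.2 + 672.68 = 12089.88 s = 3.36 hours.

3.36 hours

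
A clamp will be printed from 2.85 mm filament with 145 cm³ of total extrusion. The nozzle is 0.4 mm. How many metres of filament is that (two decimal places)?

22.73 m

A = π r² = π × 1.425² = 6.3794 mm².
L = 145000 mm³ / 6.3794 mm² = 22729.41 mm, i.e. 22.73 m.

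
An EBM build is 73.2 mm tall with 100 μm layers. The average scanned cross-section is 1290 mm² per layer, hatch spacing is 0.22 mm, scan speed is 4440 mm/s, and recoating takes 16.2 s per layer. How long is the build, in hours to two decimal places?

3.56 hours

Number of layers: 73.2 / 0.1 → 732 (rounded up).
Hatch length per layer = 1290 / 0.22 = 5863.6 mm.
Scan time per layer: 5863.6 / 4440 → 1.3206 s.
Time per layer = 1.3206 + 16.2 = 17.5206 s.
732 layers × 17.5206 s/layer = 12825.0792 s, i.e. 3.56 hours.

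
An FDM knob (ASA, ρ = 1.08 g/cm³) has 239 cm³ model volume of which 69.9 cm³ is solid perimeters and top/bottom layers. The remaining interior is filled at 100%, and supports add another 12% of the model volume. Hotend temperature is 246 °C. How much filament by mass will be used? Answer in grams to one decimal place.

289.1 g

Infill region: 239 − 69.9 → 169.1 cm³.
Infill deposited = 1.00 × 169.1 = 169.1 cm³.
Support: 0.12 × 239 → 28.68 cm³.
Total extruded = 69.9 + 169.1 + 28.68, so 267.68 cm³.
Mass: 267.68 × 1.08 → 289.0944 g.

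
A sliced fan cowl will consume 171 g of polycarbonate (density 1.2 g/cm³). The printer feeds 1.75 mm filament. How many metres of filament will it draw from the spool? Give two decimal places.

59.24 m

Volume = 171 g / 1.2 g·cm⁻³ = 142.5 cm³ = 142500 mm³.
Cross-section of 1.75 mm filament: π·(1.75/2)² = 2.4053 mm².
L = V/A = 142500/2.4053 = 59244.17 mm → 59.24 m.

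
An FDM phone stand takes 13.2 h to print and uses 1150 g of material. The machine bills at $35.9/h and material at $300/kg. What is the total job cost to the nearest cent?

Machine-time cost: 35.9 × 13.2 → $473.88.
Material cost: 300 × 1150/1000 → $345.00.
Total = 473.88 + 345.00 = $818.88.

$818.88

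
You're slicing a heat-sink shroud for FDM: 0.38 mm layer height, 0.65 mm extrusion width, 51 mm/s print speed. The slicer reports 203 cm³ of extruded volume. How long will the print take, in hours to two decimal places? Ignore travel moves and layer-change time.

Bead cross-section = 0.38 × 0.65, so 0.247 mm².
Total extruded path = 203000/0.247 = 821862.3 mm.
Extrusion time: 821862.3 / 51 → 16114.9 s.
16114.9 s = 4.48 hours.

4.48 hours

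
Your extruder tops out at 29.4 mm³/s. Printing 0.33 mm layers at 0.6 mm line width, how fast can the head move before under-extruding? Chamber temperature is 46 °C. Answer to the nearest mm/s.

148 mm/s

Bead cross-section: 0.33 × 0.6 → 0.198 mm².
v_max = Q/A = 29.4/0.198 = 148.48 mm/s → 148 mm/s.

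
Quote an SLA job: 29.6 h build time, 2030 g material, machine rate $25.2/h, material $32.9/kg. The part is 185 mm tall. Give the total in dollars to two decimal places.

$812.71

Time charge: 25.2 × 29.6 → $745.92.
Feedstock cost = 32.9 × 2030/1000, so $66.787.
Job cost: 745.92 + 66.787 = 812.707 ≈ $812.71.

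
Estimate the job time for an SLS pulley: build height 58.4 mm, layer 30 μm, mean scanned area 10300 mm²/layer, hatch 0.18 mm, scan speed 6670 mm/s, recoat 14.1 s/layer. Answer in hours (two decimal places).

Layer count = ceil(58.4 / 0.03) = 1947.
Hatch length per layer = 10300 / 0.18 = 57222.2 mm.
Per-layer scan time: 57222.2 / 6670 → 8.579 s.
Time per layer: 8.579 + 14.1 → 22.679 s.
Build time = 1947 × 22.679 = 44156.013 s = 12.27 hours.

12.27 hours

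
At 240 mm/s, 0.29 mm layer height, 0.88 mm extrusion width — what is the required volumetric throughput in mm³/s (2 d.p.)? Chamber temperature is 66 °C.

61.25

A: 0.29 × 0.88 → 0.2552 mm².
Q = v·A = 240 × 0.2552 = 61.25 mm³/s.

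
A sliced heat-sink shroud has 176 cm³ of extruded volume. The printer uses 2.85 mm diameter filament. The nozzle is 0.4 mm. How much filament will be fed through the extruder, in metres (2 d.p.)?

A = π r² = π × 1.425² = 6.3794 mm².
Length = 176 cm³ / 6.3794 mm² = 176000 / 6.3794 = 27588.8 mm = 27.59 m.

27.59 m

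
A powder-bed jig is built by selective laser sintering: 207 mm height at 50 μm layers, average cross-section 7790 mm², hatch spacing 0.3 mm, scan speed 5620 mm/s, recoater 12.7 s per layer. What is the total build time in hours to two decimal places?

Layer count = ceil(207 / 0.05) = 4140.
Per-layer scan distance = 7790 / 0.3, so 25966.7 mm.
Per-layer scan time = 25966.7 / 5620 = 4.6204 s.
Per-layer time: 4.6204 + 12.7 → 17.3204 s.
Build time = 4140 × 17.3204 = 71706.456 s = 19.92 hours.

19.92 hours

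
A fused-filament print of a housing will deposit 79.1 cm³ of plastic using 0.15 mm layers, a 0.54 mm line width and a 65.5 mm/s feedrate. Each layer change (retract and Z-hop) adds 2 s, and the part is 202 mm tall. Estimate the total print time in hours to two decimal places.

Bead cross-section: 0.15 × 0.54 → 0.081 mm².
Total extruded path = 79100/0.081 = 976543.2 mm.
Extrusion time: 976543.2 / 65.5 → 14909.1 s.
Number of layers: 202 / 0.15 → 1347 (rounded up).
Z-hop total = 1347 × 2, so 2694 s.
Altogether 14909.1 + 2694 = 17603.1 s, i.e. 4.89 hours.

4.89 hours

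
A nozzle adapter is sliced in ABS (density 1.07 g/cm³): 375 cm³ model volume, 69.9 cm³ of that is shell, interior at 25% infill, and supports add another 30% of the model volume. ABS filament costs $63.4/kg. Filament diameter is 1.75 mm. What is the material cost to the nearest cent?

$17.55

Interior volume = 375 − 69.9, so 305.1 cm³.
Deposited infill = 0.25 × 305.1 = 76.275 cm³.
Support = 0.30 × 375, so 112.5 cm³.
Total extruded = 69.9 + 76.275 + 112.5, so 258.675 cm³.
Mass = 258.675 × 1.07 = 276.78225 g.
At $63.4/kg: 276.78225/1000 × 63.4 = $17.55.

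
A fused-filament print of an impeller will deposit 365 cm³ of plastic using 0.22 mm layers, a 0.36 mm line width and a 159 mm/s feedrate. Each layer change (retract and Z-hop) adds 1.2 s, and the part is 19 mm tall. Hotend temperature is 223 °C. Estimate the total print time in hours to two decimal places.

8.08 hours

Line area = 0.22 × 0.36 = 0.0792 mm².
Path length: 365000 mm³ / 0.0792 mm² → 4608585.9 mm.
Extrusion time = 4608585.9 / 159 = 28984.8 s.
Layer count = ceil(19 / 0.22) = 87.
Z-hop total: 87 × 1.2 → 104.4 s.
Altogether 28984.8 + 104.4 = 29089.2 s, i.e. 8.08 hours.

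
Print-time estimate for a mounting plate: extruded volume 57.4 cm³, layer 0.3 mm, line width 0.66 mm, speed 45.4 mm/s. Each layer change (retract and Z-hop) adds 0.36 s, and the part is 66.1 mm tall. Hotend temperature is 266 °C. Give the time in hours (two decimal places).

Extrusion cross-section = 0.3 × 0.66 = 0.198 mm².
Toolpath length = 57.4 cm³ / 0.198 mm² = 57400 / 0.198 = 289899 mm.
Time extruding: 289899 / 45.4 → 6385.4 s.
Layers = ⌈66.1/0.3⌉ = 221.
Layer-change overhead = 221 × 0.36, so 79.56 s.
Total = 6385.4 + 79.56 = 6464.96 s = 1.80 hours.

1.80 hours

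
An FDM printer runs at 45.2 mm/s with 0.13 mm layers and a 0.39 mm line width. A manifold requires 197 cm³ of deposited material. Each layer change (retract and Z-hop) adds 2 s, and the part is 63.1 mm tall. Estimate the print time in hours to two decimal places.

Extrusion cross-section = 0.13 × 0.39 = 0.0507 mm².
Toolpath length = 197 cm³ / 0.0507 mm² = 197000 / 0.0507 = 3885601.6 mm.
Extrusion time: 3885601.6 / 45.2 → 85964.6 s.
Layers = ⌈63.1/0.13⌉ = 486.
Z-hop total = 486 × 2 = 972 s.
Total = 85964.6 + 972 = 86936.6 s = 24.15 hours.

24.15 hours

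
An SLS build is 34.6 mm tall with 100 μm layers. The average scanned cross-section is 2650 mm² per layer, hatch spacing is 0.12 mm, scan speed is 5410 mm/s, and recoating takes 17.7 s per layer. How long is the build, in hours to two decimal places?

Layers = ⌈34.6/0.1⌉ = 346.
Hatch length per layer = 2650 / 0.12 = 22083.3 mm.
Scan time per layer = 22083.3 / 5410 = 4.0819 s.
Time per layer = 4.0819 + 17.7 = 21.7819 s.
Build time = 346 × 21.7819 = 7536.5374 s = 2.09 hours.

2.09 hours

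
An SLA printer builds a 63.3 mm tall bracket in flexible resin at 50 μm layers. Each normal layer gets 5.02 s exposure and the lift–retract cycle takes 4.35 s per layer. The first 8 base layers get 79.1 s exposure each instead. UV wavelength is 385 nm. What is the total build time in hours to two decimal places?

Layer count = ceil(63.3 / 0.05) = 1266.
Bottom layers = 8 × (79.1 + 4.35), so 667.6 s.
Normal layers = 1258 × (5.02 + 4.35), so 11787.46 s.
Total = 667.6 + 11787.46 = 12455.06 s = 3.46 hours.

3.46 hours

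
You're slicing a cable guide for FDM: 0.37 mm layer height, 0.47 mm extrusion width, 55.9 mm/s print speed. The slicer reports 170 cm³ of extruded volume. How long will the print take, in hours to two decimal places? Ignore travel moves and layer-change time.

Line area = 0.37 × 0.47 = 0.1739 mm².
Toolpath length = 170 cm³ / 0.1739 mm² = 170000 / 0.1739 = 977573.3 mm.
Extrusion time = 977573.3 / 55.9, so 17487.9 s.
Converting: 17487.9 s = 4.86 hours.

4.86 hours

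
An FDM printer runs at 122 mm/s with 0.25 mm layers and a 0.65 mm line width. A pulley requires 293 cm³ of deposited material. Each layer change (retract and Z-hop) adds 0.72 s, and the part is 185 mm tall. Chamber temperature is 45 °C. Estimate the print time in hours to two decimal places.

Extrusion cross-section = 0.25 × 0.65, so 0.1625 mm².
Toolpath length = 293 cm³ / 0.1625 mm² = 293000 / 0.1625 = 1803076.9 mm.
Extrusion time: 1803076.9 / 122 → 14779.3 s.
Number of layers: 185 / 0.25 → 740 (rounded up).
Layer-change overhead: 740 × 0.72 → 532.8 s.
Total = 14779.3 + 532.8 = 15312.1 s = 4.25 hours.

4.25 hours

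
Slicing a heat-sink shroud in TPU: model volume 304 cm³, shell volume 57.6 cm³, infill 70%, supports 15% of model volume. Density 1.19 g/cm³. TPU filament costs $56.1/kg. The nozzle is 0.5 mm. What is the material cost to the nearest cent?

$18.40

Interior volume = 304 − 57.6, so 246.4 cm³.
Infill deposited = 0.70 × 246.4, so 172.48 cm³.
Support: 0.15 × 304 → 45.6 cm³.
Total printed volume: 57.6 + 172.48 + 45.6 → 275.68 cm³.
Mass = 275.68 × 1.19, so 328.0592 g.
Cost = 328.0592 g / 1000 × $56.1/kg = $18.40.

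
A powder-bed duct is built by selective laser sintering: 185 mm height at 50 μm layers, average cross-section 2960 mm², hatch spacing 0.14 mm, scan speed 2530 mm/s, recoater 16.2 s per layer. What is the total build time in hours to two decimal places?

Layer count = ceil(185 / 0.05) = 3700.
Per-layer scan distance: 2960 / 0.14 → 21142.9 mm.
Per-layer scan time = 21142.9 / 2530, so 8.3569 s.
Time per layer = 8.3569 + 16.2 = 24.5569 s.
Build time = 3700 × 24.5569 = 90860.53 s = 25.24 hours.

25.24 hours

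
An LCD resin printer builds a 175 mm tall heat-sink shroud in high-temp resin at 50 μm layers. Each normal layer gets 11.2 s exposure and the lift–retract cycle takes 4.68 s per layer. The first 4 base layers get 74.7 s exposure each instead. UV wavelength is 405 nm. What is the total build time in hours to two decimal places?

Layer count = ceil(175 / 0.05) = 3500.
Burn-in layers = 4 × (74.7 + 4.68), so 317.52 s.
Normal layers = 3496 × (11.2 + 4.68) = 55516.48 s.
Total = 317.52 + 55516.48 = 55834 s = 15.51 hours.

15.51 hours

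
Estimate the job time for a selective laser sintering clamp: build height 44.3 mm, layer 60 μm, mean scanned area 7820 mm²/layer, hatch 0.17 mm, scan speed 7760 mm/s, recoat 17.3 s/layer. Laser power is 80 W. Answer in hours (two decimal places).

4.77 hours

Layers = ⌈44.3/0.06⌉ = 739.
Hatch length per layer: 7820 / 0.17 → 46000 mm.
Per-layer scan time: 46000 / 7760 → 5.9278 s.
Per-layer time = 5.9278 + 17.3, so 23.2278 s.
739 layers × 23.2278 s/layer = 17165.3442 s, i.e. 4.77 hours.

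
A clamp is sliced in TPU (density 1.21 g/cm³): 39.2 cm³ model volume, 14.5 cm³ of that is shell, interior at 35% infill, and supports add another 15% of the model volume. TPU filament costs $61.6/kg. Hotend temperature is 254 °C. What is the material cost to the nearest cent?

Interior volume: 39.2 − 14.5 → 24.7 cm³.
Infill volume = 0.35 × 24.7 = 8.645 cm³.
Support = 0.15 × 39.2, so 5.88 cm³.
Total extruded: 14.5 + 8.645 + 5.88 → 29.025 cm³.
Mass: 29.025 × 1.21 → 35.12025 g.
Cost = 35.12025 g / 1000 × $61.6/kg = $2.16.

$2.16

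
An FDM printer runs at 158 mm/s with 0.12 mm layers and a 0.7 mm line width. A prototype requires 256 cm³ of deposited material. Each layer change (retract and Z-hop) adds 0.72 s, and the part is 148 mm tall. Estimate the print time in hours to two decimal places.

5.60 hours

Bead cross-section = 0.12 × 0.7 = 0.084 mm².
Path length: 256000 mm³ / 0.084 mm² → 3047619 mm.
Time extruding: 3047619 / 158 → 19288.7 s.
Layer count = ceil(148 / 0.12) = 1234.
Z-hop total: 1234 × 0.72 → 888.48 s.
Total = 19288.7 + 888.48 = 20177.18 s = 5.60 hours.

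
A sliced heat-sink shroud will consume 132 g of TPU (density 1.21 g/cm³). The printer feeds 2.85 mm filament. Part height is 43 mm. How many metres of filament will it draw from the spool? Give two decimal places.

17.10 m

Volume = 132 g / 1.21 g·cm⁻³ = 109.0909 cm³ = 109090.9 mm³.
Cross-section of 2.85 mm filament: π·(2.85/2)² = 6.3794 mm².
L = V/A = 109090.9/6.3794 = 17100.5 mm → 17.10 m.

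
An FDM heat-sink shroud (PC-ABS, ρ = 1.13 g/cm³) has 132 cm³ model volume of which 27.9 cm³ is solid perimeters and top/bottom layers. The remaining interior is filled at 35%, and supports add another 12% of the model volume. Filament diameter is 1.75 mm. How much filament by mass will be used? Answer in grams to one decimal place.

90.6 g

Volume inside the shell = 132 − 27.9, so 104.1 cm³.
Deposited infill = 0.35 × 104.1 = 36.435 cm³.
Support = 0.12 × 132, so 15.84 cm³.
Total printed volume = 27.9 + 36.435 + 15.84 = 80.175 cm³.
Mass: 80.175 × 1.13 → 90.59775 g.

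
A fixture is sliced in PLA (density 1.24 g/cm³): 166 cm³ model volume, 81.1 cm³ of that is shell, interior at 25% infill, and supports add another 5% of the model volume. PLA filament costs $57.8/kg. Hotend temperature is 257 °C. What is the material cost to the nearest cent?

$7.93

Interior volume = 166 − 81.1 = 84.9 cm³.
Infill volume = 0.25 × 84.9 = 21.225 cm³.
Support = 0.05 × 166, so 8.3 cm³.
Deposited volume = 81.1 + 21.225 + 8.3 = 110.625 cm³.
Mass = 110.625 × 1.24 = 137.175 g.
Cost = 137.175 g / 1000 × $57.8/kg = $7.93.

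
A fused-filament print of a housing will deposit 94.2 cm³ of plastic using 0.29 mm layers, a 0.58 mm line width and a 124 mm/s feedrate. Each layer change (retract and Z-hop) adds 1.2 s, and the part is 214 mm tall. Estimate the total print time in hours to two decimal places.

Extrusion cross-section = 0.29 × 0.58, so 0.1682 mm².
Total extruded path = 94200/0.1682 = 560047.6 mm.
Print-move time = 560047.6 / 124, so 4516.5 s.
Layers = ⌈214/0.29⌉ = 738.
Z-hop total = 738 × 1.2 = 885.6 s.
Altogether 4516.5 + 885.6 = 5402.1 s, i.e. 1.50 hours.

1.50 hours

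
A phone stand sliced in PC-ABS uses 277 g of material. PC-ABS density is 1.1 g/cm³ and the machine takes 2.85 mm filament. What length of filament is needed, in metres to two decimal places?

Volume = 277 g / 1.1 g·cm⁻³ = 251.8182 cm³ = 251818.2 mm³.
A = π r² = π × 1.425² = 6.3794 mm².
Length = 251818.2 / 6.3794 = 39473.65 mm = 39.47 m.

39.47 m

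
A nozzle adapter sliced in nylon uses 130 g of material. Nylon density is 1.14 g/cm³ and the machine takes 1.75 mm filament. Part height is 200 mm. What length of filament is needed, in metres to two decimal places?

47.41 m

Extruded volume: 130/1.14 = 114.0351 cm³ (114035.1 mm³).
A = π r² = π × 0.875² = 2.4053 mm².
Length = 114035.1 / 2.4053 = 47409.93 mm = 47.41 m.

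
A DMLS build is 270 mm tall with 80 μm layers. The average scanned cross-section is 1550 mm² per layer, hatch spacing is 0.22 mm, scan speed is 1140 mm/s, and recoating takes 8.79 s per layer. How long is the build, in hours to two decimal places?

14.03 hours

Layers = ⌈270/0.08⌉ = 3375.
Per-layer scan distance = 1550 / 0.22, so 7045.5 mm.
Per-layer scan time: 7045.5 / 1140 → 6.1803 s.
Per-layer time = 6.1803 + 8.79, so 14.9703 s.
Total: 3375 × 14.9703 s = 50524.7625 s → 14.03 hours.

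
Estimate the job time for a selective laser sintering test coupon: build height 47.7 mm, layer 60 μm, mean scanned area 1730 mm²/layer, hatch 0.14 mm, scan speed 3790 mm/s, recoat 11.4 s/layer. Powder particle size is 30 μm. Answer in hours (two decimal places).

Number of layers: 47.7 / 0.06 → 795 (rounded up).
Per-layer scan distance = 1730 / 0.14, so 12357.1 mm.
Scan time per layer = 12357.1 / 3790 = 3.2604 s.
Per-layer time = 3.2604 + 11.4, so 14.6604 s.
795 layers × 14.6604 s/layer = 11655.018 s, i.e. 3.24 hours.

3.24 hours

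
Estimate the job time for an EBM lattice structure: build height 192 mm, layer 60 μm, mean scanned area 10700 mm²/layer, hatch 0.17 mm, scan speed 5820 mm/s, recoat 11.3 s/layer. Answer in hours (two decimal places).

Layer count = ceil(192 / 0.06) = 3200.
Scan path per layer = 10700 / 0.17, so 62941.2 mm.
Beam time per layer: 62941.2 / 5820 → 10.8146 s.
Per-layer time = 10.8146 + 11.3 = 22.1146 s.
3200 layers × 22.1146 s/layer = 70766.72 s, i.e. 19.66 hours.

19.66 hours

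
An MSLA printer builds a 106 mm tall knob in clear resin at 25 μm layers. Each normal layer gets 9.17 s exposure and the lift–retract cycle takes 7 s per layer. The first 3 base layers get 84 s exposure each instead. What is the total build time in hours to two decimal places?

19.11 hours

Layer count = ceil(106 / 0.025) = 4240.
Base layers = 3 × (84 + 7), so 273 s.
Remaining layers = 4237 × (9.17 + 7), so 68512.29 s.
Total = 273 + 68512.29 = 68785.29 s = 19.11 hours.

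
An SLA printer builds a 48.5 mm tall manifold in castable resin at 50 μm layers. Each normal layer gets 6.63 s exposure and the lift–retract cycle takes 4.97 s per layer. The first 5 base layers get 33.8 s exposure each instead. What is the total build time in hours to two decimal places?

3.16 hours

Number of layers: 48.5 / 0.05 → 970 (rounded up).
Bottom layers: 5 × (33.8 + 4.97) → 193.85 s.
Normal layers = 965 × (6.63 + 4.97), so 11194 s.
Total = 193.85 + 11194 = 11387.85 s = 3.16 hours.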